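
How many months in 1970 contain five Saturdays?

A month of length L has five Saturdays iff its first Saturday is on day ≤ L−28 (so day 1–3 in a 31-day month, 1–2 in a 30-day month, day 1 in a leap February).
Checking each month of 1970: Jan starts Thu (31d) ✓; Feb starts Sun (28d); Mar starts Sun (31d); Apr starts Wed (30d); May starts Fri (31d) ✓; Jun starts Mon (30d); Jul starts Wed (31d); Aug starts Sat (31d) ✓; Sep starts Tue (30d); Oct starts Thu (31d) ✓; Nov starts Sun (30d); Dec starts Tue (31d).
Five-Saturday months: January, May, August, October → 4.

4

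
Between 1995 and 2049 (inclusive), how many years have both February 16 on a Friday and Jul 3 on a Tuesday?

6

Check each year's weekday for February 16 and Jul 3:
  1995: Thu/Mon  1996: Fri/Wed  1997: Sun/Thu  1998: Mon/Fri  1999: Tue/Sat  2000: Wed/Mon  2001: Fri/Tue ✓  2002: Sat/Wed  2003: Sun/Thu  2004: Mon/Sat  2005: Wed/Sun  2006: Thu/Mon  2007: Fri/Tue ✓  2008: Sat/Thu  …(27 more)…  2036: Sat/Thu  2037: Mon/Fri  2038: Tue/Sat  2039: Wed/Sun  2040: Thu/Tue  2041: Sat/Wed  2042: Sun/Thu  2043: Mon/Fri  2044: Tue/Sun  2045: Thu/Mon  2046: Fri/Tue ✓  2047: Sat/Wed  2048: Sun/Fri  2049: Tue/Sat
Both conditions hold in: 2001, 2007, 2018, 2029, 2035, 2046 — 6.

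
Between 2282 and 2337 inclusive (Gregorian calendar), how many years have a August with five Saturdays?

24

August has 31 days; it has five Saturdays when Saturday falls among the first (month-length − 28) days — i.e. when August 1 is one of Saturday/Friday/Thursday.
August 1 by year: 2282:Tue 2283:Wed 2284:Fri✓ 2285:Sat✓ 2286:Sun 2287:Mon 2288:Wed 2289:Thu✓ 2290:Fri✓ 2291:Sat✓ 2292:Mon 2293:Tue 2294:Wed 2295:Thu✓ 2296:Sat✓ …(26 more)… 2323:Wed 2324:Fri✓ 2325:Sat✓ 2326:Sun 2327:Mon 2328:Wed 2329:Thu✓ 2330:Fri✓ 2331:Sat✓ 2332:Mon 2333:Tue 2334:Wed 2335:Thu✓ 2336:Sat✓ 2337:Sun
Years with five Saturdays: 2284, 2285, 2289, 2290, 2291, 2295, 2296, 2301, 2302, 2303, 2307, 2308, 2312, 2313, 2314, 2318, 2319, 2324, 2325, 2329, 2330, 2331, 2335, 2336 → 24.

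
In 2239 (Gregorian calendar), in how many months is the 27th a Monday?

Check the 27th of each month of 2239: Jan 27: Sun, Feb 27: Wed, Mar 27: Wed, Apr 27: Sat, May 27: Mon, Jun 27: Thu, Jul 27: Sat, Aug 27: Tue, Sep 27: Fri, Oct 27: Sun, Nov 27: Wed, Dec 27: Fri.
Monday occurs in May — 1 month.

1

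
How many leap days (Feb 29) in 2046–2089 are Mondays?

1

Leap years in 2046–2089: 11 of them.
Feb 29 weekday advances by 5 (mod 7) from one leap year to the next four years later (or differs when a century non-leap intervenes).
Leap-day weekdays: 2048:Sat 2052:Thu 2056:Tue 2060:Sun 2064:Fri 2068:Wed 2072:Mon✓ 2076:Sat 2080:Thu 2084:Tue 2088:Sun
Monday: 2072 → 1.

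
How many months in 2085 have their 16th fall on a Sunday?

2

Check the 16th of each month of 2085: Jan 16: Tue, Feb 16: Fri, Mar 16: Fri, Apr 16: Mon, May 16: Wed, Jun 16: Sat, Jul 16: Mon, Aug 16: Thu, Sep 16: Sun, Oct 16: Tue, Nov 16: Fri, Dec 16: Sun.
Sunday occurs in September, December — 2 months.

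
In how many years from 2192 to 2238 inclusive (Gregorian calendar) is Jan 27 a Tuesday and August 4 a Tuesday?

Check each year's weekday for Jan 27 and August 4:
  2192: Fri/Sat  2193: Sun/Sun  2194: Mon/Mon  2195: Tue/Tue ✓  2196: Wed/Thu  2197: Fri/Fri  2198: Sat/Sat  2199: Sun/Sun  2200: Mon/Mon  2201: Tue/Tue ✓  2202: Wed/Wed  2203: Thu/Thu  2204: Fri/Sat  2205: Sun/Sun  …(19 more)…  2225: Thu/Thu  2226: Fri/Fri  2227: Sat/Sat  2228: Sun/Mon  2229: Tue/Tue ✓  2230: Wed/Wed  2231: Thu/Thu  2232: Fri/Sat  2233: Sun/Sun  2234: Mon/Mon  2235: Tue/Tue ✓  2236: Wed/Thu  2237: Fri/Fri  2238: Sat/Sat
Both conditions hold in: 2195, 2201, 2207, 2218, 2229, 2235 — 6.

6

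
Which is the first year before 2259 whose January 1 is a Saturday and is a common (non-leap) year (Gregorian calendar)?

2253

Jan 1 advances by 2 weekdays after a leap year and by 1 after a common year.
2259: Jan 1 is Saturday.
2258: Friday
2257: Thursday
2256: Tuesday (leap)
2255: Monday
2254: Sunday
2253: Saturday
2253 begins on a Saturday and is a common year.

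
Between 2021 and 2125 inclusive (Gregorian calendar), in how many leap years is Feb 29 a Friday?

4

Leap years in 2021–2125: 25 of them.
Feb 29 weekday advances by 5 (mod 7) from one leap year to the next four years later (or differs when a century non-leap intervenes).
Leap-day weekdays: 2024:Thu 2028:Tue 2032:Sun 2036:Fri✓ 2040:Wed 2044:Mon 2048:Sat 2052:Thu 2056:Tue 2060:Sun 2064:Fri✓ 2068:Wed 2072:Mon 2076:Sat 2080:Thu 2084:Tue 2088:Sun 2092:Fri✓ 2096:Wed 2104:Fri✓ 2108:Wed 2112:Mon 2116:Sat 2120:Thu 2124:Tue
Friday: 2036, 2064, 2092, 2104 → 4.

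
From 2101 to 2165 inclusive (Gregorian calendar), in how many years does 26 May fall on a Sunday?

Track 26 May's weekday year by year (advancing +1, or +2 across a Feb 29):
  2101: Thu  2102: Fri (+1)  2103: Sat (+1)  2104: Mon (+2)  2105: Tue (+1)
  2106: Wed (+1)  2107: Thu (+1)  2108: Sat (+2)  2109: Sun (+1) ✓  2110: Mon (+1)
  2111: Tue (+1)  2112: Thu (+2)  2113: Fri (+1)  2114: Sat (+1)  … (37 more years) …
  2152: Fri (+2)  2153: Sat (+1)  2154: Sun (+1) ✓  2155: Mon (+1)  2156: Wed (+2)
  2157: Thu (+1)  2158: Fri (+1)  2159: Sat (+1)  2160: Mon (+2)  2161: Tue (+1)
  2162: Wed (+1)  2163: Thu (+1)  2164: Sat (+2)  2165: Sun (+1) ✓
Sunday years: 2109, 2115, 2120, 2126, 2137, 2143, 2148, 2154, 2165 — 9 in total.

9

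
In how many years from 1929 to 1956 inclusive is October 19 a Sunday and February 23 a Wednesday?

Check each year's weekday for October 19 and February 23:
  1929: Sat/Sat  1930: Sun/Sun  1931: Mon/Mon  1932: Wed/Tue  1933: Thu/Thu  1934: Fri/Fri  1935: Sat/Sat  1936: Mon/Sun  1937: Tue/Tue  1938: Wed/Wed  1939: Thu/Thu  1940: Sat/Fri  1941: Sun/Sun  1942: Mon/Mon  1943: Tue/Tue  1944: Thu/Wed  1945: Fri/Fri  1946: Sat/Sat  1947: Sun/Sun  1948: Tue/Mon  1949: Wed/Wed  1950: Thu/Thu  1951: Fri/Fri  1952: Sun/Sat  1953: Mon/Mon  1954: Tue/Tue  1955: Wed/Wed  1956: Fri/Thu
Both conditions hold in: no year — 0.

0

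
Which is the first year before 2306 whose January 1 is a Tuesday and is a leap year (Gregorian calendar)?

2284

Jan 1 advances by 2 weekdays after a leap year and by 1 after a common year.
2306: Jan 1 is Monday.
2305: Sunday
2304: Friday (leap)
2303: Thursday
2302: Wednesday
2301: Tuesday
2300: Monday
2299: Sunday
2298: Saturday
2297: Friday
2296: Wednesday (leap)
2295: Tuesday
2294: Monday
2293: Sunday
2292: Friday (leap)
2291: Thursday
2290: Wednesday
2289: Tuesday
2288: Sunday (leap)
2287: Saturday
2286: Friday
2285: Thursday
2284: Tuesday (leap)
2284 begins on a Tuesday and is a leap year.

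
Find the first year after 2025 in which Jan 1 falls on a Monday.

Jan 1 advances by 2 weekdays after a leap year and by 1 after a common year.
2025: Jan 1 is Wednesday.
2026: Thursday
2027: Friday
2028: Saturday (leap)
2029: Monday
2029 begins on a Monday

2029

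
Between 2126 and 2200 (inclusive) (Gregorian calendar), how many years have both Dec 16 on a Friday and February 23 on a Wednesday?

8

Check each year's weekday for Dec 16 and February 23:
  2126: Mon/Sat  2127: Tue/Sun  2128: Thu/Mon  2129: Fri/Wed ✓  2130: Sat/Thu  2131: Sun/Fri  2132: Tue/Sat  2133: Wed/Mon  2134: Thu/Tue  2135: Fri/Wed ✓  2136: Sun/Thu  2137: Mon/Sat  2138: Tue/Sun  2139: Wed/Mon  …(47 more)…  2187: Sun/Fri  2188: Tue/Sat  2189: Wed/Mon  2190: Thu/Tue  2191: Fri/Wed ✓  2192: Sun/Thu  2193: Mon/Sat  2194: Tue/Sun  2195: Wed/Mon  2196: Fri/Tue  2197: Sat/Thu  2198: Sun/Fri  2199: Mon/Sat  2200: Tue/Sun
Both conditions hold in: 2129, 2135, 2146, 2157, 2163, 2174, 2185, 2191 — 8.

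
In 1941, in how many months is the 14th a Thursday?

1

Check the 14th of each month of 1941: Jan 14: Tue, Feb 14: Fri, Mar 14: Fri, Apr 14: Mon, May 14: Wed, Jun 14: Sat, Jul 14: Mon, Aug 14: Thu, Sep 14: Sun, Oct 14: Tue, Nov 14: Fri, Dec 14: Sun.
Thursday occurs in August — 1 month.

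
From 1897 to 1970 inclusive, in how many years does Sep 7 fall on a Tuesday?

Track Sep 7's weekday year by year (advancing +1, or +2 across a Feb 29):
  1897: Tue ✓  1898: Wed (+1)  1899: Thu (+1)  1900: Fri (+1)  1901: Sat (+1)
  1902: Sun (+1)  1903: Mon (+1)  1904: Wed (+2)  1905: Thu (+1)  1906: Fri (+1)
  1907: Sat (+1)  1908: Mon (+2)  1909: Tue (+1) ✓  1910: Wed (+1)  … (46 more years) …
  1957: Sat (+1)  1958: Sun (+1)  1959: Mon (+1)  1960: Wed (+2)  1961: Thu (+1)
  1962: Fri (+1)  1963: Sat (+1)  1964: Mon (+2)  1965: Tue (+1) ✓  1966: Wed (+1)
  1967: Thu (+1)  1968: Sat (+2)  1969: Sun (+1)  1970: Mon (+1)
Tuesday years: 1897, 1909, 1915, 1920, 1926, 1937, 1943, 1948, 1954, 1965 — 10 in total.

10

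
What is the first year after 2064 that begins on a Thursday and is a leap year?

Jan 1 advances by 2 weekdays after a leap year and by 1 after a common year.
2064: Jan 1 is Tuesday (leap).
2065: Thursday
2066: Friday
2067: Saturday
2068: Sunday (leap)
2069: Tuesday
2070: Wednesday
2071: Thursday
2072: Friday (leap)
2073: Sunday
2074: Monday
2075: Tuesday
2076: Wednesday (leap)
2077: Friday
2078: Saturday
2079: Sunday
2080: Monday (leap)
2081: Wednesday
2082: Thursday
2083: Friday
2084: Saturday (leap)
2085: Monday
2086: Tuesday
2087: Wednesday
2088: Thursday (leap)
2088 begins on a Thursday and is a leap year.

2088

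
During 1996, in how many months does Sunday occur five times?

A month of length L has five Sundays iff its first Sunday is on day ≤ L−28 (so day 1–3 in a 31-day month, 1–2 in a 30-day month, day 1 in a leap February).
Checking each month of 1996: Jan starts Mon (31d); Feb starts Thu (29d); Mar starts Fri (31d) ✓; Apr starts Mon (30d); May starts Wed (31d); Jun starts Sat (30d) ✓; Jul starts Mon (31d); Aug starts Thu (31d); Sep starts Sun (30d) ✓; Oct starts Tue (31d); Nov starts Fri (30d); Dec starts Sun (31d) ✓.
Five-Sunday months: March, June, September, December → 4.

4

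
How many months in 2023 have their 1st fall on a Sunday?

2

Check the 1st of each month of 2023: Jan 1: Sun, Feb 1: Wed, Mar 1: Wed, Apr 1: Sat, May 1: Mon, Jun 1: Thu, Jul 1: Sat, Aug 1: Tue, Sep 1: Fri, Oct 1: Sun, Nov 1: Wed, Dec 1: Fri.
Sunday occurs in January, October — 2 months.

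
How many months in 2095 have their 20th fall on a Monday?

Check the 20th of each month of 2095: Jan 20: Thu, Feb 20: Sun, Mar 20: Sun, Apr 20: Wed, May 20: Fri, Jun 20: Mon, Jul 20: Wed, Aug 20: Sat, Sep 20: Tue, Oct 20: Thu, Nov 20: Sun, Dec 20: Tue.
Monday occurs in June — 1 month.

1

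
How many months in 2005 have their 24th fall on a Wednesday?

1

Check the 24th of each month of 2005: Jan 24: Mon, Feb 24: Thu, Mar 24: Thu, Apr 24: Sun, May 24: Tue, Jun 24: Fri, Jul 24: Sun, Aug 24: Wed, Sep 24: Sat, Oct 24: Mon, Nov 24: Thu, Dec 24: Sat.
Wednesday occurs in August — 1 month.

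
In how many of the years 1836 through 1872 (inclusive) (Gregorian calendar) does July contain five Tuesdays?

July has 31 days; it has five Tuesdays when Tuesday falls among the first (month-length − 28) days — i.e. when July 1 is one of Tuesday/Monday/Sunday.
July 1 by year: 1836:Fri 1837:Sat 1838:Sun✓ 1839:Mon✓ 1840:Wed 1841:Thu 1842:Fri 1843:Sat 1844:Mon✓ 1845:Tue✓ 1846:Wed 1847:Thu 1848:Sat 1849:Sun✓ 1850:Mon✓ …(7 more)… 1858:Thu 1859:Fri 1860:Sun✓ 1861:Mon✓ 1862:Tue✓ 1863:Wed 1864:Fri 1865:Sat 1866:Sun✓ 1867:Mon✓ 1868:Wed 1869:Thu 1870:Fri 1871:Sat 1872:Mon✓
Years with five Tuesdays: 1838, 1839, 1844, 1845, 1849, 1850, 1851, 1855, 1856, 1860, 1861, 1862, 1866, 1867, 1872 → 15.

15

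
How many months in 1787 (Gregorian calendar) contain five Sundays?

A month of length L has five Sundays iff its first Sunday is on day ≤ L−28 (so day 1–3 in a 31-day month, 1–2 in a 30-day month, day 1 in a leap February).
Checking each month of 1787: Jan starts Mon (31d); Feb starts Thu (28d); Mar starts Thu (31d); Apr starts Sun (30d) ✓; May starts Tue (31d); Jun starts Fri (30d); Jul starts Sun (31d) ✓; Aug starts Wed (31d); Sep starts Sat (30d) ✓; Oct starts Mon (31d); Nov starts Thu (30d); Dec starts Sat (31d) ✓.
Five-Sunday months: April, July, September, December → 4.

4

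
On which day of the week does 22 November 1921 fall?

January 1, 1921 is a Saturday.
November 22 is day 326 of the year, i.e. 325 days after Jan 1.
325 mod 7 = 3, so advance 3 weekdays from Saturday: Tuesday.

Tuesday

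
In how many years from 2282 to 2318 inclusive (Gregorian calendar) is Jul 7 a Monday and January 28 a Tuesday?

Check each year's weekday for Jul 7 and January 28:
  2282: Fri/Sat  2283: Sat/Sun  2284: Mon/Mon  2285: Tue/Wed  2286: Wed/Thu  2287: Thu/Fri  2288: Sat/Sat  2289: Sun/Mon  2290: Mon/Tue ✓  2291: Tue/Wed  2292: Thu/Thu  2293: Fri/Sat  2294: Sat/Sun  2295: Sun/Mon  …(9 more)…  2305: Fri/Sat  2306: Sat/Sun  2307: Sun/Mon  2308: Tue/Tue  2309: Wed/Thu  2310: Thu/Fri  2311: Fri/Sat  2312: Sun/Sun  2313: Mon/Tue ✓  2314: Tue/Wed  2315: Wed/Thu  2316: Fri/Fri  2317: Sat/Sun  2318: Sun/Mon
Both conditions hold in: 2290, 2302, 2313 — 3.

3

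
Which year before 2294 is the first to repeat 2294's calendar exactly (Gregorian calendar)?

Two years share a calendar iff Jan 1 falls on the same weekday and both are leap or both are common. 2294: Jan 1 is Monday, common year.
2293: Jan 1 Sunday, common
2292: Jan 1 Friday, leap
2291: Jan 1 Thursday, common
2290: Jan 1 Wednesday, common
2289: Jan 1 Tuesday, common
2288: Jan 1 Sunday, leap
2287: Jan 1 Saturday, common
2286: Jan 1 Friday, common
2285: Jan 1 Thursday, common
2284: Jan 1 Tuesday, leap
2283: Jan 1 Monday, common
2283 matches on both conditions.

2283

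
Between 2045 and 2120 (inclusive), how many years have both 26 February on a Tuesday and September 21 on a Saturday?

8

Check each year's weekday for 26 February and September 21:
  2045: Sun/Thu  2046: Mon/Fri  2047: Tue/Sat ✓  2048: Wed/Mon  2049: Fri/Tue  2050: Sat/Wed  2051: Sun/Thu  2052: Mon/Sat  2053: Wed/Sun  2054: Thu/Mon  2055: Fri/Tue  2056: Sat/Thu  2057: Mon/Fri  2058: Tue/Sat ✓  …(48 more)…  2107: Sat/Wed  2108: Sun/Fri  2109: Tue/Sat ✓  2110: Wed/Sun  2111: Thu/Mon  2112: Fri/Wed  2113: Sun/Thu  2114: Mon/Fri  2115: Tue/Sat ✓  2116: Wed/Mon  2117: Fri/Tue  2118: Sat/Wed  2119: Sun/Thu  2120: Mon/Sat
Both conditions hold in: 2047, 2058, 2069, 2075, 2086, 2097, 2109, 2115 — 8.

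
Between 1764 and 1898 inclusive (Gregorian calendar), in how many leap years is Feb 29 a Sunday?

Leap years in 1764–1898: 33 of them.
Feb 29 weekday advances by 5 (mod 7) from one leap year to the next four years later (or differs when a century non-leap intervenes).
Leap-day weekdays: 1764:Wed 1768:Mon 1772:Sat 1776:Thu 1780:Tue 1784:Sun✓ 1788:Fri 1792:Wed 1796:Mon 1804:Wed 1808:Mon 1812:Sat 1816:Thu …(7 more)… 1848:Tue 1852:Sun✓ 1856:Fri 1860:Wed 1864:Mon 1868:Sat 1872:Thu 1876:Tue 1880:Sun✓ 1884:Fri 1888:Wed 1892:Mon 1896:Sat
Sunday: 1784, 1824, 1852, 1880 → 4.

4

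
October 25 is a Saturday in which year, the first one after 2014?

From one year to the next, a fixed date's weekday advances by 1, or by 2 when a Feb 29 lies between the two dates.
2014: October 25 is Saturday.
2015: Sunday (+1)
2016: Tuesday (+2)
2017: Wednesday (+1)
2018: Thursday (+1)
2019: Friday (+1)
2020: Sunday (+2)
2021: Monday (+1)
2022: Tuesday (+1)
2023: Wednesday (+1)
2024: Friday (+2)
2025: Saturday (+1)
October 25 falls on a Saturday in 2025.

2025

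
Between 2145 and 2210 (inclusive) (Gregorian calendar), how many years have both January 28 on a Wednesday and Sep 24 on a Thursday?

8

Check each year's weekday for January 28 and Sep 24:
  2145: Thu/Fri  2146: Fri/Sat  2147: Sat/Sun  2148: Sun/Tue  2149: Tue/Wed  2150: Wed/Thu ✓  2151: Thu/Fri  2152: Fri/Sun  2153: Sun/Mon  2154: Mon/Tue  2155: Tue/Wed  2156: Wed/Fri  2157: Fri/Sat  2158: Sat/Sun  …(38 more)…  2197: Sat/Sun  2198: Sun/Mon  2199: Mon/Tue  2200: Tue/Wed  2201: Wed/Thu ✓  2202: Thu/Fri  2203: Fri/Sat  2204: Sat/Mon  2205: Mon/Tue  2206: Tue/Wed  2207: Wed/Thu ✓  2208: Thu/Sat  2209: Sat/Sun  2210: Sun/Mon
Both conditions hold in: 2150, 2161, 2167, 2178, 2189, 2195, 2201, 2207 — 8.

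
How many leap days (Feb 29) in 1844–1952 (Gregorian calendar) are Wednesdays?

3

Leap years in 1844–1952: 27 of them.
Feb 29 weekday advances by 5 (mod 7) from one leap year to the next four years later (or differs when a century non-leap intervenes).
Leap-day weekdays: 1844:Thu 1848:Tue 1852:Sun 1856:Fri 1860:Wed✓ 1864:Mon 1868:Sat 1872:Thu 1876:Tue 1880:Sun 1884:Fri 1888:Wed✓ 1892:Mon 1896:Sat 1904:Mon 1908:Sat 1912:Thu 1916:Tue 1920:Sun 1924:Fri 1928:Wed✓ 1932:Mon 1936:Sat 1940:Thu 1944:Tue 1948:Sun 1952:Fri
Wednesday: 1860, 1888, 1928 → 3.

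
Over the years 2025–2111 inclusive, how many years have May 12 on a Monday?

Track May 12's weekday year by year (advancing +1, or +2 across a Feb 29):
  2025: Mon ✓  2026: Tue (+1)  2027: Wed (+1)  2028: Fri (+2)  2029: Sat (+1)
  2030: Sun (+1)  2031: Mon (+1) ✓  2032: Wed (+2)  2033: Thu (+1)  2034: Fri (+1)
  2035: Sat (+1)  2036: Mon (+2) ✓  2037: Tue (+1)  2038: Wed (+1)  … (59 more years) …
  2098: Mon (+1) ✓  2099: Tue (+1)  2100: Wed (+1)  2101: Thu (+1)  2102: Fri (+1)
  2103: Sat (+1)  2104: Mon (+2) ✓  2105: Tue (+1)  2106: Wed (+1)  2107: Thu (+1)
  2108: Sat (+2)  2109: Sun (+1)  2110: Mon (+1) ✓  2111: Tue (+1)
Monday years: 2025, 2031, 2036, 2042, 2053, 2059, 2064, 2070, 2081, 2087, 2092, 2098, 2104, 2110 — 14 in total.

14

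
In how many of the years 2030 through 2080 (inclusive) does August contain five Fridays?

August has 31 days; it has five Fridays when Friday falls among the first (month-length − 28) days — i.e. when August 1 is one of Friday/Thursday/Wednesday.
August 1 by year: 2030:Thu✓ 2031:Fri✓ 2032:Sun 2033:Mon 2034:Tue 2035:Wed✓ 2036:Fri✓ 2037:Sat 2038:Sun 2039:Mon 2040:Wed✓ 2041:Thu✓ 2042:Fri✓ 2043:Sat 2044:Mon …(21 more)… 2066:Sun 2067:Mon 2068:Wed✓ 2069:Thu✓ 2070:Fri✓ 2071:Sat 2072:Mon 2073:Tue 2074:Wed✓ 2075:Thu✓ 2076:Sat 2077:Sun 2078:Mon 2079:Tue 2080:Thu✓
Years with five Fridays: 2030, 2031, 2035, 2036, 2040, 2041, 2042, 2046, 2047, 2052, 2053, 2057, 2058, 2059, 2063, 2064, 2068, 2069, 2070, 2074, 2075, 2080 → 22.

22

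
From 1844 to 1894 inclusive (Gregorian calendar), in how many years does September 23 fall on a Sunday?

8

Track September 23's weekday year by year (advancing +1, or +2 across a Feb 29):
  1844: Mon  1845: Tue (+1)  1846: Wed (+1)  1847: Thu (+1)  1848: Sat (+2)
  1849: Sun (+1) ✓  1850: Mon (+1)  1851: Tue (+1)  1852: Thu (+2)  1853: Fri (+1)
  1854: Sat (+1)  1855: Sun (+1) ✓  1856: Tue (+2)  1857: Wed (+1)  … (23 more years) …
  1881: Fri (+1)  1882: Sat (+1)  1883: Sun (+1) ✓  1884: Tue (+2)  1885: Wed (+1)
  1886: Thu (+1)  1887: Fri (+1)  1888: Sun (+2) ✓  1889: Mon (+1)  1890: Tue (+1)
  1891: Wed (+1)  1892: Fri (+2)  1893: Sat (+1)  1894: Sun (+1) ✓
Sunday years: 1849, 1855, 1860, 1866, 1877, 1883, 1888, 1894 — 8 in total.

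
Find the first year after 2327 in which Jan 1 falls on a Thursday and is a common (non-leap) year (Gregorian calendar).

2331

Jan 1 advances by 2 weekdays after a leap year and by 1 after a common year.
2327: Jan 1 is Saturday.
2328: Sunday (leap)
2329: Tuesday
2330: Wednesday
2331: Thursday
2331 begins on a Thursday and is a common year.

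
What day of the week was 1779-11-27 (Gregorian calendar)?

January 1, 1779 is a Friday.
November 27 is day 331 of the year, i.e. 330 days after Jan 1.
330 mod 7 = 1, so advance 1 weekday from Friday: Saturday.

Saturday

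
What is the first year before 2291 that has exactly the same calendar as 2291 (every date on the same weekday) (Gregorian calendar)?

2285

Two years share a calendar iff Jan 1 falls on the same weekday and both are leap or both are common. 2291: Jan 1 is Thursday, common year.
2290: Jan 1 Wednesday, common
2289: Jan 1 Tuesday, common
2288: Jan 1 Sunday, leap
2287: Jan 1 Saturday, common
2286: Jan 1 Friday, common
2285: Jan 1 Thursday, common
2285 matches on both conditions.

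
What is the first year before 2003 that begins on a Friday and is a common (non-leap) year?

Jan 1 advances by 2 weekdays after a leap year and by 1 after a common year.
2003: Jan 1 is Wednesday.
2002: Tuesday
2001: Monday
2000: Saturday (leap)
1999: Friday
1999 begins on a Friday and is a common year.

1999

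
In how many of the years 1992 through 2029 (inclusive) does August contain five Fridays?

August has 31 days; it has five Fridays when Friday falls among the first (month-length − 28) days — i.e. when August 1 is one of Friday/Thursday/Wednesday.
August 1 by year: 1992:Sat 1993:Sun 1994:Mon 1995:Tue 1996:Thu✓ 1997:Fri✓ 1998:Sat 1999:Sun 2000:Tue 2001:Wed✓ 2002:Thu✓ 2003:Fri✓ 2004:Sun 2005:Mon 2006:Tue …(8 more)… 2015:Sat 2016:Mon 2017:Tue 2018:Wed✓ 2019:Thu✓ 2020:Sat 2021:Sun 2022:Mon 2023:Tue 2024:Thu✓ 2025:Fri✓ 2026:Sat 2027:Sun 2028:Tue 2029:Wed✓
Years with five Fridays: 1996, 1997, 2001, 2002, 2003, 2007, 2008, 2012, 2013, 2014, 2018, 2019, 2024, 2025, 2029 → 15.

15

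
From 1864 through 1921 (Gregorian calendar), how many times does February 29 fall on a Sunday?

2

Leap years in 1864–1921: 14 of them.
Feb 29 weekday advances by 5 (mod 7) from one leap year to the next four years later (or differs when a century non-leap intervenes).
Leap-day weekdays: 1864:Mon 1868:Sat 1872:Thu 1876:Tue 1880:Sun✓ 1884:Fri 1888:Wed 1892:Mon 1896:Sat 1904:Mon 1908:Sat 1912:Thu 1916:Tue 1920:Sun✓
Sunday: 1880, 1920 → 2.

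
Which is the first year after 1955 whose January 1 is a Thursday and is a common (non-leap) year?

1959

Jan 1 advances by 2 weekdays after a leap year and by 1 after a common year.
1955: Jan 1 is Saturday.
1956: Sunday (leap)
1957: Tuesday
1958: Wednesday
1959: Thursday
1959 begins on a Thursday and is a common year.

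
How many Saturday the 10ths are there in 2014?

1

Check the 10th of each month of 2014: Jan 10: Fri, Feb 10: Mon, Mar 10: Mon, Apr 10: Thu, May 10: Sat, Jun 10: Tue, Jul 10: Thu, Aug 10: Sun, Sep 10: Wed, Oct 10: Fri, Nov 10: Mon, Dec 10: Wed.
Saturday occurs in May — 1 month.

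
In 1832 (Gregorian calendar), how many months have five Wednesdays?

A month of length L has five Wednesdays iff its first Wednesday is on day ≤ L−28 (so day 1–3 in a 31-day month, 1–2 in a 30-day month, day 1 in a leap February).
Checking each month of 1832: Jan starts Sun (31d); Feb starts Wed (29d) ✓; Mar starts Thu (31d); Apr starts Sun (30d); May starts Tue (31d) ✓; Jun starts Fri (30d); Jul starts Sun (31d); Aug starts Wed (31d) ✓; Sep starts Sat (30d); Oct starts Mon (31d) ✓; Nov starts Thu (30d); Dec starts Sat (31d).
Five-Wednesday months: February, May, August, October → 4.

4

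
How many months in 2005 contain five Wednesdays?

4

A month of length L has five Wednesdays iff its first Wednesday is on day ≤ L−28 (so day 1–3 in a 31-day month, 1–2 in a 30-day month, day 1 in a leap February).
Checking each month of 2005: Jan starts Sat (31d); Feb starts Tue (28d); Mar starts Tue (31d) ✓; Apr starts Fri (30d); May starts Sun (31d); Jun starts Wed (30d) ✓; Jul starts Fri (31d); Aug starts Mon (31d) ✓; Sep starts Thu (30d); Oct starts Sat (31d); Nov starts Tue (30d) ✓; Dec starts Thu (31d).
Five-Wednesday months: March, June, August, November → 4.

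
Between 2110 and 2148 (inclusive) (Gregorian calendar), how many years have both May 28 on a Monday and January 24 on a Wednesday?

4

Check each year's weekday for May 28 and January 24:
  2110: Wed/Fri  2111: Thu/Sat  2112: Sat/Sun  2113: Sun/Tue  2114: Mon/Wed ✓  2115: Tue/Thu  2116: Thu/Fri  2117: Fri/Sun  2118: Sat/Mon  2119: Sun/Tue  2120: Tue/Wed  2121: Wed/Fri  2122: Thu/Sat  2123: Fri/Sun  …(11 more)…  2135: Sat/Mon  2136: Mon/Tue  2137: Tue/Thu  2138: Wed/Fri  2139: Thu/Sat  2140: Sat/Sun  2141: Sun/Tue  2142: Mon/Wed ✓  2143: Tue/Thu  2144: Thu/Fri  2145: Fri/Sun  2146: Sat/Mon  2147: Sun/Tue  2148: Tue/Wed
Both conditions hold in: 2114, 2125, 2131, 2142 — 4.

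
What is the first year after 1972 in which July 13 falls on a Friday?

1973

From one year to the next, a fixed date's weekday advances by 1, or by 2 when a Feb 29 lies between the two dates.
1972: July 13 is Thursday.
1973: Friday (+1)
July 13 falls on a Friday in 1973.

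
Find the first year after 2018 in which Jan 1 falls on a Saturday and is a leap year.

Jan 1 advances by 2 weekdays after a leap year and by 1 after a common year.
2018: Jan 1 is Monday.
2019: Tuesday
2020: Wednesday (leap)
2021: Friday
2022: Saturday
2023: Sunday
2024: Monday (leap)
2025: Wednesday
2026: Thursday
2027: Friday
2028: Saturday (leap)
2028 begins on a Saturday and is a leap year.

2028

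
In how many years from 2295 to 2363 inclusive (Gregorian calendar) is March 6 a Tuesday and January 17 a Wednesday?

8

Check each year's weekday for March 6 and January 17:
  2295: Wed/Thu  2296: Fri/Fri  2297: Sat/Sun  2298: Sun/Mon  2299: Mon/Tue  2300: Tue/Wed ✓  2301: Wed/Thu  2302: Thu/Fri  2303: Fri/Sat  2304: Sun/Sun  2305: Mon/Tue  2306: Tue/Wed ✓  2307: Wed/Thu  2308: Fri/Fri  …(41 more)…  2350: Mon/Tue  2351: Tue/Wed ✓  2352: Thu/Thu  2353: Fri/Sat  2354: Sat/Sun  2355: Sun/Mon  2356: Tue/Tue  2357: Wed/Thu  2358: Thu/Fri  2359: Fri/Sat  2360: Sun/Sun  2361: Mon/Tue  2362: Tue/Wed ✓  2363: Wed/Thu
Both conditions hold in: 2300, 2306, 2317, 2323, 2334, 2345, 2351, 2362 — 8.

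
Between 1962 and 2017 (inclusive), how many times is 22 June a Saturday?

8

Track 22 June's weekday year by year (advancing +1, or +2 across a Feb 29):
  1962: Fri  1963: Sat (+1) ✓  1964: Mon (+2)  1965: Tue (+1)  1966: Wed (+1)
  1967: Thu (+1)  1968: Sat (+2) ✓  1969: Sun (+1)  1970: Mon (+1)  1971: Tue (+1)
  1972: Thu (+2)  1973: Fri (+1)  1974: Sat (+1) ✓  1975: Sun (+1)  … (28 more years) …
  2004: Tue (+2)  2005: Wed (+1)  2006: Thu (+1)  2007: Fri (+1)  2008: Sun (+2)
  2009: Mon (+1)  2010: Tue (+1)  2011: Wed (+1)  2012: Fri (+2)  2013: Sat (+1) ✓
  2014: Sun (+1)  2015: Mon (+1)  2016: Wed (+2)  2017: Thu (+1)
Saturday years: 1963, 1968, 1974, 1985, 1991, 1996, 2002, 2013 — 8 in total.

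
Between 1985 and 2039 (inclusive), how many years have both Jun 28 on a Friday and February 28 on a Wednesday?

Check each year's weekday for Jun 28 and February 28:
  1985: Fri/Thu  1986: Sat/Fri  1987: Sun/Sat  1988: Tue/Sun  1989: Wed/Tue  1990: Thu/Wed  1991: Fri/Thu  1992: Sun/Fri  1993: Mon/Sun  1994: Tue/Mon  1995: Wed/Tue  1996: Fri/Wed ✓  1997: Sat/Fri  1998: Sun/Sat  …(27 more)…  2026: Sun/Sat  2027: Mon/Sun  2028: Wed/Mon  2029: Thu/Wed  2030: Fri/Thu  2031: Sat/Fri  2032: Mon/Sat  2033: Tue/Mon  2034: Wed/Tue  2035: Thu/Wed  2036: Sat/Thu  2037: Sun/Sat  2038: Mon/Sun  2039: Tue/Mon
Both conditions hold in: 1996, 2024 — 2.

2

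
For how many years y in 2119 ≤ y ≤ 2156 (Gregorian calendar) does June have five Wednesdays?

10

June has 30 days; it has five Wednesdays when Wednesday falls among the first (month-length − 28) days — i.e. when June 1 is one of Wednesday/Tuesday.
June 1 by year: 2119:Thu 2120:Sat 2121:Sun 2122:Mon 2123:Tue✓ 2124:Thu 2125:Fri 2126:Sat 2127:Sun 2128:Tue✓ 2129:Wed✓ 2130:Thu 2131:Fri 2132:Sun 2133:Mon …(8 more)… 2142:Fri 2143:Sat 2144:Mon 2145:Tue✓ 2146:Wed✓ 2147:Thu 2148:Sat 2149:Sun 2150:Mon 2151:Tue✓ 2152:Thu 2153:Fri 2154:Sat 2155:Sun 2156:Tue✓
Years with five Wednesdays: 2123, 2128, 2129, 2134, 2135, 2140, 2145, 2146, 2151, 2156 → 10.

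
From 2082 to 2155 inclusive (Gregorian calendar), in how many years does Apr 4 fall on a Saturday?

Track Apr 4's weekday year by year (advancing +1, or +2 across a Feb 29):
  2082: Sat ✓  2083: Sun (+1)  2084: Tue (+2)  2085: Wed (+1)  2086: Thu (+1)
  2087: Fri (+1)  2088: Sun (+2)  2089: Mon (+1)  2090: Tue (+1)  2091: Wed (+1)
  2092: Fri (+2)  2093: Sat (+1) ✓  2094: Sun (+1)  2095: Mon (+1)  … (46 more years) …
  2142: Wed (+1)  2143: Thu (+1)  2144: Sat (+2) ✓  2145: Sun (+1)  2146: Mon (+1)
  2147: Tue (+1)  2148: Thu (+2)  2149: Fri (+1)  2150: Sat (+1) ✓  2151: Sun (+1)
  2152: Tue (+2)  2153: Wed (+1)  2154: Thu (+1)  2155: Fri (+1)
Saturday years: 2082, 2093, 2099, 2105, 2111, 2116, 2122, 2133, 2139, 2144, 2150 — 11 in total.

11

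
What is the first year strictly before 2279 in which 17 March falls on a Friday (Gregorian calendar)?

From one year to the next, a fixed date's weekday advances by 1, or by 2 when a Feb 29 lies between the two dates.
2279: March 17 is Monday.
2278: Sunday (−1)
2277: Saturday (−1)
2276: Friday (−1)
17 March falls on a Friday in 2276.

2276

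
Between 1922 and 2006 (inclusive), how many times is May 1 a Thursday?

Track May 1's weekday year by year (advancing +1, or +2 across a Feb 29):
  1922: Mon  1923: Tue (+1)  1924: Thu (+2) ✓  1925: Fri (+1)  1926: Sat (+1)
  1927: Sun (+1)  1928: Tue (+2)  1929: Wed (+1)  1930: Thu (+1) ✓  1931: Fri (+1)
  1932: Sun (+2)  1933: Mon (+1)  1934: Tue (+1)  1935: Wed (+1)  … (57 more years) …
  1993: Sat (+1)  1994: Sun (+1)  1995: Mon (+1)  1996: Wed (+2)  1997: Thu (+1) ✓
  1998: Fri (+1)  1999: Sat (+1)  2000: Mon (+2)  2001: Tue (+1)  2002: Wed (+1)
  2003: Thu (+1) ✓  2004: Sat (+2)  2005: Sun (+1)  2006: Mon (+1)
Thursday years: 1924, 1930, 1941, 1947, 1952, 1958, 1969, 1975, 1980, 1986, 1997, 2003 — 12 in total.

12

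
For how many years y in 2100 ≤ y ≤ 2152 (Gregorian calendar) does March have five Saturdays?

March has 31 days; it has five Saturdays when Saturday falls among the first (month-length − 28) days — i.e. when March 1 is one of Saturday/Friday/Thursday.
March 1 by year: 2100:Mon 2101:Tue 2102:Wed 2103:Thu✓ 2104:Sat✓ 2105:Sun 2106:Mon 2107:Tue 2108:Thu✓ 2109:Fri✓ 2110:Sat✓ 2111:Sun 2112:Tue 2113:Wed 2114:Thu✓ …(23 more)… 2138:Sat✓ 2139:Sun 2140:Tue 2141:Wed 2142:Thu✓ 2143:Fri✓ 2144:Sun 2145:Mon 2146:Tue 2147:Wed 2148:Fri✓ 2149:Sat✓ 2150:Sun 2151:Mon 2152:Wed
Years with five Saturdays: 2103, 2104, 2108, 2109, 2110, 2114, 2115, 2120, 2121, 2125, 2126, 2127, 2131, 2132, 2136, 2137, 2138, 2142, 2143, 2148, 2149 → 21.

21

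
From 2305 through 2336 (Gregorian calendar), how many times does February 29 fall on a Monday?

Leap years in 2305–2336: 8 of them.
Feb 29 weekday advances by 5 (mod 7) from one leap year to the next four years later (or differs when a century non-leap intervenes).
Leap-day weekdays: 2308:Sat 2312:Thu 2316:Tue 2320:Sun 2324:Fri 2328:Wed 2332:Mon✓ 2336:Sat
Monday: 2332 → 1.

1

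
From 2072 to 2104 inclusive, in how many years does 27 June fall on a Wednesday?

Track 27 June's weekday year by year (advancing +1, or +2 across a Feb 29):
  2072: Mon  2073: Tue (+1)  2074: Wed (+1) ✓  2075: Thu (+1)  2076: Sat (+2)
  2077: Sun (+1)  2078: Mon (+1)  2079: Tue (+1)  2080: Thu (+2)  2081: Fri (+1)
  2082: Sat (+1)  2083: Sun (+1)  2084: Tue (+2)  2085: Wed (+1) ✓  … (5 more years) …
  2091: Wed (+1) ✓  2092: Fri (+2)  2093: Sat (+1)  2094: Sun (+1)  2095: Mon (+1)
  2096: Wed (+2) ✓  2097: Thu (+1)  2098: Fri (+1)  2099: Sat (+1)  2100: Sun (+1)
  2101: Mon (+1)  2102: Tue (+1)  2103: Wed (+1) ✓  2104: Fri (+2)
Wednesday years: 2074, 2085, 2091, 2096, 2103 — 5 in total.

5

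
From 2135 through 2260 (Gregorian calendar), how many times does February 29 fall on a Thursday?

4

Leap years in 2135–2260: 31 of them.
Feb 29 weekday advances by 5 (mod 7) from one leap year to the next four years later (or differs when a century non-leap intervenes).
Leap-day weekdays: 2136:Wed 2140:Mon 2144:Sat 2148:Thu✓ 2152:Tue 2156:Sun 2160:Fri 2164:Wed 2168:Mon 2172:Sat 2176:Thu✓ 2180:Tue 2184:Sun …(5 more)… 2212:Sat 2216:Thu✓ 2220:Tue 2224:Sun 2228:Fri 2232:Wed 2236:Mon 2240:Sat 2244:Thu✓ 2248:Tue 2252:Sun 2256:Fri 2260:Wed
Thursday: 2148, 2176, 2216, 2244 → 4.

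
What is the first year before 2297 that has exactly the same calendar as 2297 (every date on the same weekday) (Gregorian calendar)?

2286

Two years share a calendar iff Jan 1 falls on the same weekday and both are leap or both are common. 2297: Jan 1 is Friday, common year.
2296: Jan 1 Wednesday, leap
2295: Jan 1 Tuesday, common
2294: Jan 1 Monday, common
2293: Jan 1 Sunday, common
2292: Jan 1 Friday, leap
2291: Jan 1 Thursday, common
2290: Jan 1 Wednesday, common
2289: Jan 1 Tuesday, common
2288: Jan 1 Sunday, leap
2287: Jan 1 Saturday, common
2286: Jan 1 Friday, common
2286 matches on both conditions.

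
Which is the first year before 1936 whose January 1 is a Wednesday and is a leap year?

1908

Jan 1 advances by 2 weekdays after a leap year and by 1 after a common year.
1936: Jan 1 is Wednesday (leap).
1935: Tuesday
1934: Monday
1933: Sunday
1932: Friday (leap)
1931: Thursday
1930: Wednesday
1929: Tuesday
1928: Sunday (leap)
1927: Saturday
1926: Friday
1925: Thursday
1924: Tuesday (leap)
1923: Monday
1922: Sunday
1921: Saturday
1920: Thursday (leap)
1919: Wednesday
1918: Tuesday
1917: Monday
1916: Saturday (leap)
1915: Friday
1914: Thursday
1913: Wednesday
1912: Monday (leap)
1911: Sunday
1910: Saturday
1909: Friday
1908: Wednesday (leap)
1908 begins on a Wednesday and is a leap year.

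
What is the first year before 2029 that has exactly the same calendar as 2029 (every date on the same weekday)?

Two years share a calendar iff Jan 1 falls on the same weekday and both are leap or both are common. 2029: Jan 1 is Monday, common year.
2028: Jan 1 Saturday, leap
2027: Jan 1 Friday, common
2026: Jan 1 Thursday, common
2025: Jan 1 Wednesday, common
2024: Jan 1 Monday, leap
2023: Jan 1 Sunday, common
2022: Jan 1 Saturday, common
2021: Jan 1 Friday, common
2020: Jan 1 Wednesday, leap
2019: Jan 1 Tuesday, common
2018: Jan 1 Monday, common
2018 matches on both conditions.

2018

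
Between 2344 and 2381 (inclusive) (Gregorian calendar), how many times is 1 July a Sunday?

6

Track 1 July's weekday year by year (advancing +1, or +2 across a Feb 29):
  2344: Sat  2345: Sun (+1) ✓  2346: Mon (+1)  2347: Tue (+1)  2348: Thu (+2)
  2349: Fri (+1)  2350: Sat (+1)  2351: Sun (+1) ✓  2352: Tue (+2)  2353: Wed (+1)
  2354: Thu (+1)  2355: Fri (+1)  2356: Sun (+2) ✓  2357: Mon (+1)  … (10 more years) …
  2368: Mon (+2)  2369: Tue (+1)  2370: Wed (+1)  2371: Thu (+1)  2372: Sat (+2)
  2373: Sun (+1) ✓  2374: Mon (+1)  2375: Tue (+1)  2376: Thu (+2)  2377: Fri (+1)
  2378: Sat (+1)  2379: Sun (+1) ✓  2380: Tue (+2)  2381: Wed (+1)
Sunday years: 2345, 2351, 2356, 2362, 2373, 2379 — 6 in total.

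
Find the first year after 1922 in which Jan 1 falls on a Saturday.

Jan 1 advances by 2 weekdays after a leap year and by 1 after a common year.
1922: Jan 1 is Sunday.
1923: Monday
1924: Tuesday (leap)
1925: Thursday
1926: Friday
1927: Saturday
1927 begins on a Saturday

1927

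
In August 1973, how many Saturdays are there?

August 1973 has 31 days and begins on Wednesday.
The first Saturday is August 4.
Saturdays fall on 4, 11, 18, 25 — that's 4.

4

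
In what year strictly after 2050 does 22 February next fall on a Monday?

From one year to the next, a fixed date's weekday advances by 1, or by 2 when a Feb 29 lies between the two dates.
2050: February 22 is Tuesday.
2051: Wednesday (+1)
2052: Thursday (+1)
2053: Saturday (+2)
2054: Sunday (+1)
2055: Monday (+1)
22 February falls on a Monday in 2055.

2055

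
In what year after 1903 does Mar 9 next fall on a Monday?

From one year to the next, a fixed date's weekday advances by 1, or by 2 when a Feb 29 lies between the two dates.
1903: March 9 is Monday.
1904: Wednesday (+2)
1905: Thursday (+1)
1906: Friday (+1)
1907: Saturday (+1)
1908: Monday (+2)
Mar 9 falls on a Monday in 1908.

1908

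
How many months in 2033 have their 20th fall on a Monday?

1

Check the 20th of each month of 2033: Jan 20: Thu, Feb 20: Sun, Mar 20: Sun, Apr 20: Wed, May 20: Fri, Jun 20: Mon, Jul 20: Wed, Aug 20: Sat, Sep 20: Tue, Oct 20: Thu, Nov 20: Sun, Dec 20: Tue.
Monday occurs in June — 1 month.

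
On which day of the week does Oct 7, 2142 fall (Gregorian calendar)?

Sunday

January 1, 2142 is a Monday.
October 7 is day 280 of the year, i.e. 279 days after Jan 1.
279 mod 7 = 6, so advance 6 weekdays from Monday: Sunday.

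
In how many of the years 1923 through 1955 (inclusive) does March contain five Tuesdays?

March has 31 days; it has five Tuesdays when Tuesday falls among the first (month-length − 28) days — i.e. when March 1 is one of Tuesday/Monday/Sunday.
March 1 by year: 1923:Thu 1924:Sat 1925:Sun✓ 1926:Mon✓ 1927:Tue✓ 1928:Thu 1929:Fri 1930:Sat 1931:Sun✓ 1932:Tue✓ 1933:Wed 1934:Thu 1935:Fri 1936:Sun✓ 1937:Mon✓ …(3 more)… 1941:Sat 1942:Sun✓ 1943:Mon✓ 1944:Wed 1945:Thu 1946:Fri 1947:Sat 1948:Mon✓ 1949:Tue✓ 1950:Wed 1951:Thu 1952:Sat 1953:Sun✓ 1954:Mon✓ 1955:Tue✓
Years with five Tuesdays: 1925, 1926, 1927, 1931, 1932, 1936, 1937, 1938, 1942, 1943, 1948, 1949, 1953, 1954, 1955 → 15.

15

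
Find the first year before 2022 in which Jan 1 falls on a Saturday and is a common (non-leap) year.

Jan 1 advances by 2 weekdays after a leap year and by 1 after a common year.
2022: Jan 1 is Saturday.
2021: Friday
2020: Wednesday (leap)
2019: Tuesday
2018: Monday
2017: Sunday
2016: Friday (leap)
2015: Thursday
2014: Wednesday
2013: Tuesday
2012: Sunday (leap)
2011: Saturday
2011 begins on a Saturday and is a common year.

2011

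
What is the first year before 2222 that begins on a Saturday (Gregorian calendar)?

2220

Jan 1 advances by 2 weekdays after a leap year and by 1 after a common year.
2222: Jan 1 is Tuesday.
2221: Monday
2220: Saturday (leap)
2220 begins on a Saturday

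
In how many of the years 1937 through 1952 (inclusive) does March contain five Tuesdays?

6

March has 31 days; it has five Tuesdays when Tuesday falls among the first (month-length − 28) days — i.e. when March 1 is one of Tuesday/Monday/Sunday.
March 1 by year: 1937:Mon✓ 1938:Tue✓ 1939:Wed 1940:Fri 1941:Sat 1942:Sun✓ 1943:Mon✓ 1944:Wed 1945:Thu 1946:Fri 1947:Sat 1948:Mon✓ 1949:Tue✓ 1950:Wed 1951:Thu 1952:Sat
Years with five Tuesdays: 1937, 1938, 1942, 1943, 1948, 1949 → 6.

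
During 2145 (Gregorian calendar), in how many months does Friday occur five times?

A month of length L has five Fridays iff its first Friday is on day ≤ L−28 (so day 1–3 in a 31-day month, 1–2 in a 30-day month, day 1 in a leap February).
Checking each month of 2145: Jan starts Fri (31d) ✓; Feb starts Mon (28d); Mar starts Mon (31d); Apr starts Thu (30d) ✓; May starts Sat (31d); Jun starts Tue (30d); Jul starts Thu (31d) ✓; Aug starts Sun (31d); Sep starts Wed (30d); Oct starts Fri (31d) ✓; Nov starts Mon (30d); Dec starts Wed (31d) ✓.
Five-Friday months: January, April, July, October, December → 5.

5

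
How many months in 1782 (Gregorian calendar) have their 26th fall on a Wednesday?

1

Check the 26th of each month of 1782: Jan 26: Sat, Feb 26: Tue, Mar 26: Tue, Apr 26: Fri, May 26: Sun, Jun 26: Wed, Jul 26: Fri, Aug 26: Mon, Sep 26: Thu, Oct 26: Sat, Nov 26: Tue, Dec 26: Thu.
Wednesday occurs in June — 1 month.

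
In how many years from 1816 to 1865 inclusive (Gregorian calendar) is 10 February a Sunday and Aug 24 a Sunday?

Check each year's weekday for 10 February and Aug 24:
  1816: Sat/Sat  1817: Mon/Sun  1818: Tue/Mon  1819: Wed/Tue  1820: Thu/Thu  1821: Sat/Fri  1822: Sun/Sat  1823: Mon/Sun  1824: Tue/Tue  1825: Thu/Wed  1826: Fri/Thu  1827: Sat/Fri  1828: Sun/Sun ✓  1829: Tue/Mon  …(22 more)…  1852: Tue/Tue  1853: Thu/Wed  1854: Fri/Thu  1855: Sat/Fri  1856: Sun/Sun ✓  1857: Tue/Mon  1858: Wed/Tue  1859: Thu/Wed  1860: Fri/Fri  1861: Sun/Sat  1862: Mon/Sun  1863: Tue/Mon  1864: Wed/Wed  1865: Fri/Thu
Both conditions hold in: 1828, 1856 — 2.

2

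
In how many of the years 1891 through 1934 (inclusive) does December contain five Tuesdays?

December has 31 days; it has five Tuesdays when Tuesday falls among the first (month-length − 28) days — i.e. when December 1 is one of Tuesday/Monday/Sunday.
December 1 by year: 1891:Tue✓ 1892:Thu 1893:Fri 1894:Sat 1895:Sun✓ 1896:Tue✓ 1897:Wed 1898:Thu 1899:Fri 1900:Sat 1901:Sun✓ 1902:Mon✓ 1903:Tue✓ 1904:Thu 1905:Fri …(14 more)… 1920:Wed 1921:Thu 1922:Fri 1923:Sat 1924:Mon✓ 1925:Tue✓ 1926:Wed 1927:Thu 1928:Sat 1929:Sun✓ 1930:Mon✓ 1931:Tue✓ 1932:Thu 1933:Fri 1934:Sat
Years with five Tuesdays: 1891, 1895, 1896, 1901, 1902, 1903, 1907, 1908, 1912, 1913, 1914, 1918, 1919, 1924, 1925, 1929, 1930, 1931 → 18.

18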